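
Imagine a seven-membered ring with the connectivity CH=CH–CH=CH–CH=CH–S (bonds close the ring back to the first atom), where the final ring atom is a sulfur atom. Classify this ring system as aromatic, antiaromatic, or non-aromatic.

Check conjugation: the double-bond atoms are sp², each contributing one p electron; the sulfur donates one lone pair from its p orbital — every position has a p orbital, so the cyclic π system is continuous.
Tallying contributions gives 3 × 2 = 6 from the double-bond units + 2 from the S atom = 8.
8 = 4(2); a planar, fully conjugated 4n system is antiaromatic.

Antiaromatic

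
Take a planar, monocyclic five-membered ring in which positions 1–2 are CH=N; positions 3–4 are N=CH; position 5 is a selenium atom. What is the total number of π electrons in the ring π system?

Check conjugation: each doubly-bonded ring atom is sp² with one p-orbital electron; the doubly-bonded nitrogens are pyridine-type — their lone pairs lie in the ring plane, leaving one electron in the p orbital; the selenium donates one lone pair from its p orbital — every position has a p orbital, so the cyclic π system is continuous.
Tallying contributions gives 2 × 2 = 4 from the double-bond units + 2 from the Se atom = 6.

6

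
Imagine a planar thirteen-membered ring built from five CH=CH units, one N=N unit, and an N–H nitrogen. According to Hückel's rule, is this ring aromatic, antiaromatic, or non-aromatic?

Every ring atom contributes a p orbital perpendicular to the ring (every atom in a ring double bond is sp² and brings one electron to the p orbital; the doubly-bonded nitrogens are pyridine-type — their lone pairs lie in the ring plane, leaving one electron in the p orbital; the pyrrole-type nitrogen donates its lone pair from the p orbital), so the π system is cyclic and fully conjugated.
Counting π electrons: 6 × 2 = 12 from the double-bond units + 2 from the NH atom = 14.
14 = 4(3) + 2, which satisfies Hückel's 4n+2 rule.

Aromatic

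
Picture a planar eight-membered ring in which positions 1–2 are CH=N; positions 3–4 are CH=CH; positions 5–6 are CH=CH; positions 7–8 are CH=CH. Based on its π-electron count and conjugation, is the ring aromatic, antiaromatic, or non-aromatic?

The p orbitals form a continuous loop: each doubly-bonded ring atom is sp² with one p-orbital electron; each sp² =N– keeps its lone pair in-plane and puts one electron into the π system. The ring is fully conjugated.
Adding the contributions, 4 × 2 = 8 from the 4 double-bond units.
8 is a 4n count (n = 2), so the planar conjugated ring is antiaromatic.

Antiaromatic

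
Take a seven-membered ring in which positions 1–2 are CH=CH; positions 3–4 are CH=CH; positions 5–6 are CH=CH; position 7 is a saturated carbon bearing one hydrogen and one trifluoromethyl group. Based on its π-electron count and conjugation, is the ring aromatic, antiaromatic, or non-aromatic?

Because that saturated carbon is sp³ and has no p orbital in the ring π system at the CH(trifluoromethyl) position, the π system cannot extend all the way around the ring.
Without a continuous loop of overlapping p orbitals the Hückel electron count never comes into play.

Non-aromatic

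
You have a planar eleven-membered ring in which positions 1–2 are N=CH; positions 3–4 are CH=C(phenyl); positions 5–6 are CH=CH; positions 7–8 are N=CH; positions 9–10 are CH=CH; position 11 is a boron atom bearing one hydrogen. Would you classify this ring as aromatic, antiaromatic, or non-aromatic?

Aromatic

All ring atoms are sp² and supply a p orbital to the ring (each doubly-bonded ring atom is sp² with one p-orbital electron; the doubly-bonded nitrogens are pyridine-type — their lone pairs lie in the ring plane, leaving one electron in the p orbital; the boron has an empty p orbital); the conjugation is uninterrupted.
Tallying contributions gives 5 × 2 = 10 from the double-bond units + 0 from the BH atom = 10.
With 10 π electrons (n = 2), the Hückel 4n+2 condition holds.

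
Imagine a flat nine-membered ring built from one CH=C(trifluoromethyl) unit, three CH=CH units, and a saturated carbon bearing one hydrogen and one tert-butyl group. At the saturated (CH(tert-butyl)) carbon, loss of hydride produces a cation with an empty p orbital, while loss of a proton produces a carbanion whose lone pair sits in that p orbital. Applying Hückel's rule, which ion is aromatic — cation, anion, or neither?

The anion

In either ion the ring is fully conjugated: every atom, including the new sp² carbon, supplies a p orbital.
Cation: 4 × 2 + 0 = 8 π electrons → 4(2), antiaromatic.
Anion: 4 × 2 + 2 = 10 π electrons → 4(2)+2, aromatic.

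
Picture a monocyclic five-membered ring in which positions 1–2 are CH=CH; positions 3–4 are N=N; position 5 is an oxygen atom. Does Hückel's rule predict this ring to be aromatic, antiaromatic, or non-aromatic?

All ring atoms are sp² and supply a p orbital to the ring (the double-bond atoms are sp², each contributing one p electron; the doubly-bonded nitrogens are pyridine-type — their lone pairs lie in the ring plane, leaving one electron in the p orbital; the oxygen donates one lone pair from its p orbital); the conjugation is uninterrupted.
π-electron count: 2 × 2 = 4 from the double-bond units + 2 from the O atom = 6.
That gives a 4n+2 count (6, n = 1).

Aromatic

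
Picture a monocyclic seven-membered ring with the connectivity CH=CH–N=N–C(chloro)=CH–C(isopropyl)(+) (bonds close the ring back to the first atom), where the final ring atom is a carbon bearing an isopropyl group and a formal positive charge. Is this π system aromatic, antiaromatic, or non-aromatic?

Aromatic

Every ring atom contributes a p orbital perpendicular to the ring (every atom in a ring double bond is sp² and brings one electron to the p orbital; each sp² =N– keeps its lone pair in-plane and puts one electron into the π system; the carbocation has an empty p orbital), so the π system is cyclic and fully conjugated.
Counting π electrons: 3 × 2 = 6 from the double-bond units + 0 from the C(isopropyl)(+) atom = 6.
Since 6 = 4·1 + 2, the ring meets the 4n+2 criterion.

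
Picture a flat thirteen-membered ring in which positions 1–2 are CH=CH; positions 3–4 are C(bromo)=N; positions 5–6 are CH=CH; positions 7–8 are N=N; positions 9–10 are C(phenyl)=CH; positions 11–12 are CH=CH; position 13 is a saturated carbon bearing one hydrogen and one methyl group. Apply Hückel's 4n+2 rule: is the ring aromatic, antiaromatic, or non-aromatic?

Because that saturated carbon is sp³ and has no p orbital in the ring π system at the CH(methyl) position, the π system cannot extend all the way around the ring.
Broken conjugation rules out both aromaticity and antiaromaticity.

Non-aromatic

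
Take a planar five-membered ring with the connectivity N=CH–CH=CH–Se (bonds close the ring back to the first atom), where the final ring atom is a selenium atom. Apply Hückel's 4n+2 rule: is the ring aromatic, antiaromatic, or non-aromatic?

Every ring atom contributes a p orbital perpendicular to the ring (the double-bond atoms are sp², each contributing one p electron; each =N– nitrogen is pyridine-type (lone pair in the sp² plane, one electron in the p orbital); the selenium donates one lone pair from its p orbital), so the π system is cyclic and fully conjugated.
π-electron count: 2 × 2 = 4 from the double-bond units + 2 from the Se atom = 6.
6 = 4(1) + 2, which satisfies Hückel's 4n+2 rule.

Aromatic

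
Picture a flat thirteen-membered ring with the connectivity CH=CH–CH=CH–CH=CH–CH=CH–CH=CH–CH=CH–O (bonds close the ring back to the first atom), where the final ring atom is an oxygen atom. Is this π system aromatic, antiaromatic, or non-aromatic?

Aromatic

The p orbitals form a continuous loop: every atom in a ring double bond is sp² and brings one electron to the p orbital; the oxygen donates one lone pair from its p orbital. The ring is fully conjugated.
Tallying contributions gives 6 × 2 = 12 from the double-bond units + 2 from the O atom = 14.
With 14 π electrons (n = 3), the Hückel 4n+2 condition holds.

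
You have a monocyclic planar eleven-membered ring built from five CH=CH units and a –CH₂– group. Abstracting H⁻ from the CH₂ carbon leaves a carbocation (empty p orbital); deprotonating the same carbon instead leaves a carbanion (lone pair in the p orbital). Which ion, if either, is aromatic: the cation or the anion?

In both ions every ring atom is sp² and contributes a p orbital, so both rings are fully conjugated.
Cation: 5 × 2 + 0 = 10 π electrons → 4(2)+2, aromatic.
Anion: 5 × 2 + 2 = 12 π electrons → 4(3), antiaromatic.

The cation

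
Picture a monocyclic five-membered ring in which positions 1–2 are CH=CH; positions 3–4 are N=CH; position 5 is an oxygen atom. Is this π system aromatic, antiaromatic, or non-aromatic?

Aromatic

The p orbitals form a continuous loop: every atom in a ring double bond is sp² and brings one electron to the p orbital; the doubly-bonded nitrogens are pyridine-type — their lone pairs lie in the ring plane, leaving one electron in the p orbital; the oxygen donates one lone pair from its p orbital. The ring is fully conjugated.
Tallying contributions gives 2 × 2 = 4 from the double-bond units + 2 from the O atom = 6.
With 6 π electrons (n = 1), the Hückel 4n+2 condition holds.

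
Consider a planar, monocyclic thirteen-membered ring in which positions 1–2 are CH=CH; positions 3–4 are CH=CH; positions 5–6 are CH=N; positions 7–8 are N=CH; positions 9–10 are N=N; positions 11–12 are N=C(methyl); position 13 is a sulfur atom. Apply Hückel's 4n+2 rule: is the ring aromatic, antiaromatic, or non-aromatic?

Check conjugation: every atom in a ring double bond is sp² and brings one electron to the p orbital; each =N– nitrogen is pyridine-type (lone pair in the sp² plane, one electron in the p orbital); the sulfur donates one lone pair from its p orbital — every position has a p orbital, so the cyclic π system is continuous.
Counting π electrons: 6 × 2 = 12 from the double-bond units + 2 from the S atom = 14.
14 = 4(3) + 2, which satisfies Hückel's 4n+2 rule.

Aromatic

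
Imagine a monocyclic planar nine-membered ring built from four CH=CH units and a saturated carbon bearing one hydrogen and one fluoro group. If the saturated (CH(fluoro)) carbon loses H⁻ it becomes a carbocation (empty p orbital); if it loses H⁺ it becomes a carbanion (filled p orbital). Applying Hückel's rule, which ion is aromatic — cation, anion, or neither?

The anion

In either ion the ring is fully conjugated: every atom, including the new sp² carbon, supplies a p orbital.
Cation: 4 × 2 + 0 = 8 π electrons → 4(2), antiaromatic.
Anion: 4 × 2 + 2 = 10 π electrons → 4(2)+2, aromatic.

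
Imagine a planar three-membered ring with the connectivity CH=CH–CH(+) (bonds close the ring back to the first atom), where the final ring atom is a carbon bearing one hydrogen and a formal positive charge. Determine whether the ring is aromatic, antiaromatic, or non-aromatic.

The p orbitals form a continuous loop: the double-bond atoms are sp², each contributing one p electron; the carbocation has an empty p orbital. The ring is fully conjugated.
Counting π electrons: 1 × 2 = 2 from the double-bond unit + 0 from the CH(+) atom = 2.
That gives a 4n+2 count (2, n = 0).

Aromatic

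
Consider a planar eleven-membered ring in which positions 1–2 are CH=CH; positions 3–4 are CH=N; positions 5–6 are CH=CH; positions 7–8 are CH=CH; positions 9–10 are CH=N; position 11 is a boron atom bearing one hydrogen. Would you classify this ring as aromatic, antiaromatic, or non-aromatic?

Aromatic

Check conjugation: every atom in a ring double bond is sp² and brings one electron to the p orbital; the doubly-bonded nitrogens are pyridine-type — their lone pairs lie in the ring plane, leaving one electron in the p orbital; the boron has an empty p orbital — every position has a p orbital, so the cyclic π system is continuous.
Counting π electrons: 5 × 2 = 10 from the double-bond units + 0 from the BH atom = 10.
10 = 4(2) + 2, which satisfies Hückel's 4n+2 rule.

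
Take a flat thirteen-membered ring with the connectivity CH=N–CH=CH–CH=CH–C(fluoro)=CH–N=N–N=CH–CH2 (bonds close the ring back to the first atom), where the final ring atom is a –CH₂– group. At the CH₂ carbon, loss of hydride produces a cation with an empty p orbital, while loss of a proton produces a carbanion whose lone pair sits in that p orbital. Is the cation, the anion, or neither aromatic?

The anion

In either ion the ring is fully conjugated: every atom, including the new sp² carbon, supplies a p orbital.
Cation: 6 × 2 + 0 = 12 π electrons → 4(3), antiaromatic.
Anion: 6 × 2 + 2 = 14 π electrons → 4(3)+2, aromatic.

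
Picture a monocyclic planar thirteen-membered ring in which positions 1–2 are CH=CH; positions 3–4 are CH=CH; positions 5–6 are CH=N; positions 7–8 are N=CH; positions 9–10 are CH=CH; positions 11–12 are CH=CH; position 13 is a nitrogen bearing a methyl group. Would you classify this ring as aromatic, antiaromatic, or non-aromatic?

All ring atoms are sp² and supply a p orbital to the ring (each doubly-bonded ring atom is sp² with one p-orbital electron; each =N– nitrogen is pyridine-type (lone pair in the sp² plane, one electron in the p orbital); the pyrrole-type nitrogen donates its lone pair from the p orbital); the conjugation is uninterrupted.
Counting π electrons: 6 × 2 = 12 from the double-bond units + 2 from the N(methyl) atom = 14.
Since 14 = 4·3 + 2, the ring meets the 4n+2 criterion.

Aromatic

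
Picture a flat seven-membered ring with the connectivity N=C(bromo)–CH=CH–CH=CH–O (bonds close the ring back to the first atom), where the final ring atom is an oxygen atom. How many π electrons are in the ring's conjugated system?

All ring atoms are sp² and supply a p orbital to the ring (each doubly-bonded ring atom is sp² with one p-orbital electron; the doubly-bonded nitrogens are pyridine-type — their lone pairs lie in the ring plane, leaving one electron in the p orbital; the oxygen donates one lone pair from its p orbital); the conjugation is uninterrupted.
Adding the contributions, 3 × 2 = 6 from the double-bond units + 2 from the O atom = 8.

8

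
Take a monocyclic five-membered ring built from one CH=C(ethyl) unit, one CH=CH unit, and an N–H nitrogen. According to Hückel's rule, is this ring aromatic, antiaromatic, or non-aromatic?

Check conjugation: every atom in a ring double bond is sp² and brings one electron to the p orbital; the pyrrole-type nitrogen donates its lone pair from the p orbital — every position has a p orbital, so the cyclic π system is continuous.
Counting π electrons: 2 × 2 = 4 from the double-bond units + 2 from the NH atom = 6.
That gives a 4n+2 count (6, n = 1).

Aromatic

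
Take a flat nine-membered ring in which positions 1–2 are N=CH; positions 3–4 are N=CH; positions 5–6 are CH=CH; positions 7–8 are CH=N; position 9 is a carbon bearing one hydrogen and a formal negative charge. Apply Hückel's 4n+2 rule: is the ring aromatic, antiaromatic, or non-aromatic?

Aromatic

Every ring atom contributes a p orbital perpendicular to the ring (every atom in a ring double bond is sp² and brings one electron to the p orbital; each =N– nitrogen is pyridine-type (lone pair in the sp² plane, one electron in the p orbital); the carbanion's lone pair occupies the p orbital), so the π system is cyclic and fully conjugated.
Counting π electrons: 4 × 2 = 8 from the double-bond units + 2 from the CH(-) atom = 10.
With 10 π electrons (n = 2), the Hückel 4n+2 condition holds.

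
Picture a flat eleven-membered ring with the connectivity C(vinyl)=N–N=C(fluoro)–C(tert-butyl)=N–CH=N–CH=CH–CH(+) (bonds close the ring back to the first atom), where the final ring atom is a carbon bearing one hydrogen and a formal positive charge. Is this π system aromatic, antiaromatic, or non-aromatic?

The p orbitals form a continuous loop: each doubly-bonded ring atom is sp² with one p-orbital electron; the doubly-bonded nitrogens are pyridine-type — their lone pairs lie in the ring plane, leaving one electron in the p orbital; the carbocation has an empty p orbital. The ring is fully conjugated.
π-electron count: 5 × 2 = 10 from the double-bond units + 0 from the CH(+) atom = 10.
With 10 π electrons (n = 2), the Hückel 4n+2 condition holds.

Aromatic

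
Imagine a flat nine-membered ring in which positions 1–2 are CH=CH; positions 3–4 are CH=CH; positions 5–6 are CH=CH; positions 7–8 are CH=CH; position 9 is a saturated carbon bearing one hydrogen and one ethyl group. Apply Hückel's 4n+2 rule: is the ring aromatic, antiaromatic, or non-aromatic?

Non-aromatic

The CH(ethyl) carbon is saturated: that saturated carbon is sp³ and has no p orbital in the ring π system. Conjugation is not continuous around the ring.
Broken conjugation rules out both aromaticity and antiaromaticity.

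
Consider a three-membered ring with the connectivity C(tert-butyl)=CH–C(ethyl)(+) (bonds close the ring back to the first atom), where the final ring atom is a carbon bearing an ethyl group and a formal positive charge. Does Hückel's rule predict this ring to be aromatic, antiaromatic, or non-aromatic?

Every ring atom contributes a p orbital perpendicular to the ring (each doubly-bonded ring atom is sp² with one p-orbital electron; the carbocation has an empty p orbital), so the π system is cyclic and fully conjugated.
Counting π electrons: 1 × 2 = 2 from the double-bond unit + 0 from the C(ethyl)(+) atom = 2.
Since 2 = 4·0 + 2, the ring meets the 4n+2 criterion.

Aromatic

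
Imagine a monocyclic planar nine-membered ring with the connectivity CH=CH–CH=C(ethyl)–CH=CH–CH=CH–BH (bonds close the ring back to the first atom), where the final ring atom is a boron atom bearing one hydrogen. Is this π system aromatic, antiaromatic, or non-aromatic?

Antiaromatic

The p orbitals form a continuous loop: each doubly-bonded ring atom is sp² with one p-orbital electron; the boron has an empty p orbital. The ring is fully conjugated.
Tallying contributions gives 4 × 2 = 8 from the double-bond units + 0 from the BH atom = 8.
A 4n π count (8, n = 2) in a planar conjugated ring means antiaromatic.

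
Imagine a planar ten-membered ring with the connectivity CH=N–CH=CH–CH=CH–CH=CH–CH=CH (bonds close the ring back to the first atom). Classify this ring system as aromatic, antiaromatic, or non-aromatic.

Aromatic

Check conjugation: the double-bond atoms are sp², each contributing one p electron; each =N– nitrogen is pyridine-type (lone pair in the sp² plane, one electron in the p orbital) — every position has a p orbital, so the cyclic π system is continuous.
π-electron count: 5 × 2 = 10 from the 5 double-bond units.
That gives a 4n+2 count (10, n = 2).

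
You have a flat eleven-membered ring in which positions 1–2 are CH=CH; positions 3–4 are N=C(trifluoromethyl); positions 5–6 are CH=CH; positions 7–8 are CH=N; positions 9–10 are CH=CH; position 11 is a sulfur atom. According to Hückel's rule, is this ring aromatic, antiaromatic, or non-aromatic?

Antiaromatic

All ring atoms are sp² and supply a p orbital to the ring (every atom in a ring double bond is sp² and brings one electron to the p orbital; each =N– nitrogen is pyridine-type (lone pair in the sp² plane, one electron in the p orbital); the sulfur donates one lone pair from its p orbital); the conjugation is uninterrupted.
π-electron count: 5 × 2 = 10 from the double-bond units + 2 from the S atom = 12.
A 4n π count (12, n = 3) in a planar conjugated ring means antiaromatic.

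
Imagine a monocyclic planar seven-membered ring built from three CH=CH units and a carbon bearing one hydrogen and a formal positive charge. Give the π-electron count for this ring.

The p orbitals form a continuous loop: the double-bond atoms are sp², each contributing one p electron; the carbocation has an empty p orbital. The ring is fully conjugated.
Tallying contributions gives 3 × 2 = 6 from the double-bond units + 0 from the CH(+) atom = 6.
(The species described is the tropylium cation.)

6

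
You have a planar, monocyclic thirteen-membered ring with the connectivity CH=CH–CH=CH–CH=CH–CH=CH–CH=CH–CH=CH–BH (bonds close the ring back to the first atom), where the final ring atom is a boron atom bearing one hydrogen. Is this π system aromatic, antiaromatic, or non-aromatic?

The p orbitals form a continuous loop: every atom in a ring double bond is sp² and brings one electron to the p orbital; the boron has an empty p orbital. The ring is fully conjugated.
π-electron count: 6 × 2 = 12 from the double-bond units + 0 from the BH atom = 12.
12 = 4(3); a planar, fully conjugated 4n system is antiaromatic.

Antiaromatic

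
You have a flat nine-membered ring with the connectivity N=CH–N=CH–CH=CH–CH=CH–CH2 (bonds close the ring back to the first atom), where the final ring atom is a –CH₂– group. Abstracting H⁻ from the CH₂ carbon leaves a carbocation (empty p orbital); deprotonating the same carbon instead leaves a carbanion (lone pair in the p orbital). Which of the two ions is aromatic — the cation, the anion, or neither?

The anion

In both ions every ring atom is sp² and contributes a p orbital, so both rings are fully conjugated.
Cation: 4 × 2 + 0 = 8 π electrons → 4(2), antiaromatic.
Anion: 4 × 2 + 2 = 10 π electrons → 4(2)+2, aromatic.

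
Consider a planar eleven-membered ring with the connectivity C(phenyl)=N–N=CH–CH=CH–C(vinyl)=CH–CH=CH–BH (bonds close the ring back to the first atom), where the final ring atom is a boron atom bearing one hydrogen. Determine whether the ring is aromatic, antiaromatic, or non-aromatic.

Aromatic

Check conjugation: every atom in a ring double bond is sp² and brings one electron to the p orbital; the doubly-bonded nitrogens are pyridine-type — their lone pairs lie in the ring plane, leaving one electron in the p orbital; the boron has an empty p orbital — every position has a p orbital, so the cyclic π system is continuous.
Tallying contributions gives 5 × 2 = 10 from the double-bond units + 0 from the BH atom = 10.
With 10 π electrons (n = 2), the Hückel 4n+2 condition holds.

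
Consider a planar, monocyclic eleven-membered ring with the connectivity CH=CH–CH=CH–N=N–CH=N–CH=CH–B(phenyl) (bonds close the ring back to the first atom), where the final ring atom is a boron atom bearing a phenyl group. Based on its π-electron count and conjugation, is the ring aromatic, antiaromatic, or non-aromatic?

Every ring atom contributes a p orbital perpendicular to the ring (every atom in a ring double bond is sp² and brings one electron to the p orbital; the doubly-bonded nitrogens are pyridine-type — their lone pairs lie in the ring plane, leaving one electron in the p orbital; the boron has an empty p orbital), so the π system is cyclic and fully conjugated.
π-electron count: 5 × 2 = 10 from the double-bond units + 0 from the B(phenyl) atom = 10.
With 10 π electrons (n = 2), the Hückel 4n+2 condition holds.

Aromatic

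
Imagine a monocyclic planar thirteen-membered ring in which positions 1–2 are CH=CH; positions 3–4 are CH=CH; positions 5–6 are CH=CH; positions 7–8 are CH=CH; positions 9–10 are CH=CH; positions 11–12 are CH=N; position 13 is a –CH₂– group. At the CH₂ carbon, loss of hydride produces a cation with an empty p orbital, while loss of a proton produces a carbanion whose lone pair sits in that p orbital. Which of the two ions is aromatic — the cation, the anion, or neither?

In both ions every ring atom is sp² and contributes a p orbital, so both rings are fully conjugated.
Cation: 6 × 2 + 0 = 12 π electrons → 4(3), antiaromatic.
Anion: 6 × 2 + 2 = 14 π electrons → 4(3)+2, aromatic.

The anion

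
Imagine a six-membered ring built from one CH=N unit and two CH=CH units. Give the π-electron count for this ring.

The p orbitals form a continuous loop: every atom in a ring double bond is sp² and brings one electron to the p orbital; the doubly-bonded nitrogens are pyridine-type — their lone pairs lie in the ring plane, leaving one electron in the p orbital. The ring is fully conjugated.
Counting π electrons: 3 × 2 = 6 from the 3 double-bond units.

6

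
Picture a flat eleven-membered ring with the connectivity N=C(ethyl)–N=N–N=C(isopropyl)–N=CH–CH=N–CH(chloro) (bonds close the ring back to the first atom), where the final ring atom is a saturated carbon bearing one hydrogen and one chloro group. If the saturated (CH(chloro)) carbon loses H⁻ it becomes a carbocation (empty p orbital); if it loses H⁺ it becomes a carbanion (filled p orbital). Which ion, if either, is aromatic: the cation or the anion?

In either ion the ring is fully conjugated: every atom, including the new sp² carbon, supplies a p orbital.
Cation: 5 × 2 + 0 = 10 π electrons → 4(2)+2, aromatic.
Anion: 5 × 2 + 2 = 12 π electrons → 4(3), antiaromatic.

The cation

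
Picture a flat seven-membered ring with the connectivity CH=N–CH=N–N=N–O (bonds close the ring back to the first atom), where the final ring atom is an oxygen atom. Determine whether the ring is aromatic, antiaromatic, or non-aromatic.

Antiaromatic

All ring atoms are sp² and supply a p orbital to the ring (the double-bond atoms are sp², each contributing one p electron; the doubly-bonded nitrogens are pyridine-type — their lone pairs lie in the ring plane, leaving one electron in the p orbital; the oxygen donates one lone pair from its p orbital); the conjugation is uninterrupted.
Tallying contributions gives 3 × 2 = 6 from the double-bond units + 2 from the O atom = 8.
A 4n π count (8, n = 2) in a planar conjugated ring means antiaromatic.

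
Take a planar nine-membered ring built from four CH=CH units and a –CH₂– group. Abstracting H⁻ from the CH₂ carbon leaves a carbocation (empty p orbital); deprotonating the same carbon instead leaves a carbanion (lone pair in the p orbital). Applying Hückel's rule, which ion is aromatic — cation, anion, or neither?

Both ions have a continuous loop of p orbitals — each ring atom is sp².
Cation: 4 × 2 + 0 = 8 π electrons → 4(2), antiaromatic.
Anion: 4 × 2 + 2 = 10 π electrons → 4(2)+2, aromatic.

The anion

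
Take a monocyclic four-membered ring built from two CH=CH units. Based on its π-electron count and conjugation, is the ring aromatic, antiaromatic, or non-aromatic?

Every ring atom contributes a p orbital perpendicular to the ring (the double-bond atoms are sp², each contributing one p electron), so the π system is cyclic and fully conjugated.
Counting π electrons: 2 × 2 = 4 from the 2 double-bond units.
With 4 = 4·1 π electrons, Hückel's rule classifies the planar ring as antiaromatic.

Antiaromatic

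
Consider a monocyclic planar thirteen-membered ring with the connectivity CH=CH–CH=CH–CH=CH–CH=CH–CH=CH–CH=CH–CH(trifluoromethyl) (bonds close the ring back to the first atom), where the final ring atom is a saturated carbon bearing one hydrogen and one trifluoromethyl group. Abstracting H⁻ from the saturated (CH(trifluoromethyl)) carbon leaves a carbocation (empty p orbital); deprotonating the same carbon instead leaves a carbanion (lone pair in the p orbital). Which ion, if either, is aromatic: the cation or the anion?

In both ions every ring atom is sp² and contributes a p orbital, so both rings are fully conjugated.
Cation: 6 × 2 + 0 = 12 π electrons → 4(3), antiaromatic.
Anion: 6 × 2 + 2 = 14 π electrons → 4(3)+2, aromatic.

The anion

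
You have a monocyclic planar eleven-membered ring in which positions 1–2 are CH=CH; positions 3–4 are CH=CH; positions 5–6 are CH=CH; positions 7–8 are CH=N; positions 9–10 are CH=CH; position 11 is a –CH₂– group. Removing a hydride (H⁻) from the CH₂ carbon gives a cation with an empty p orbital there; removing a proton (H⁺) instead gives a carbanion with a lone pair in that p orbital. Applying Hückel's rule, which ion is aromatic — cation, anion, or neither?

In both ions every ring atom is sp² and contributes a p orbital, so both rings are fully conjugated.
Cation: 5 × 2 + 0 = 10 π electrons → 4(2)+2, aromatic.
Anion: 5 × 2 + 2 = 12 π electrons → 4(3), antiaromatic.

The cation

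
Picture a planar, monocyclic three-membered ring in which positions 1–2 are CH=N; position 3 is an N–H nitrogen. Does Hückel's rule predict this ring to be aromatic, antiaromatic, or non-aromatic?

Check conjugation: each doubly-bonded ring atom is sp² with one p-orbital electron; each sp² =N– keeps its lone pair in-plane and puts one electron into the π system; the pyrrole-type nitrogen donates its lone pair from the p orbital — every position has a p orbital, so the cyclic π system is continuous.
π-electron count: 1 × 2 = 2 from the double-bond unit + 2 from the NH atom = 4.
4 = 4(1); a planar, fully conjugated 4n system is antiaromatic.

Antiaromatic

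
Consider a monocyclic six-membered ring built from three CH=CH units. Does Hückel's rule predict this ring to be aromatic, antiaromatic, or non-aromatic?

Every ring atom contributes a p orbital perpendicular to the ring (the double-bond atoms are sp², each contributing one p electron), so the π system is cyclic and fully conjugated.
Counting π electrons: 3 × 2 = 6 from the 3 double-bond units.
That gives a 4n+2 count (6, n = 1).

Aromatic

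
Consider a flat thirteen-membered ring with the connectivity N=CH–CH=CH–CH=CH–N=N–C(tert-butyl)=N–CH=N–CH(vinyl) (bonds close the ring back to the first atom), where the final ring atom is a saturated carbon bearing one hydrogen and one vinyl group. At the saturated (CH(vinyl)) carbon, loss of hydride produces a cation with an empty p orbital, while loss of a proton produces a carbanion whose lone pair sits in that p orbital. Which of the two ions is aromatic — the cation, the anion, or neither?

The anion

In both ions every ring atom is sp² and contributes a p orbital, so both rings are fully conjugated.
Cation: 6 × 2 + 0 = 12 π electrons → 4(3), antiaromatic.
Anion: 6 × 2 + 2 = 14 π electrons → 4(3)+2, aromatic.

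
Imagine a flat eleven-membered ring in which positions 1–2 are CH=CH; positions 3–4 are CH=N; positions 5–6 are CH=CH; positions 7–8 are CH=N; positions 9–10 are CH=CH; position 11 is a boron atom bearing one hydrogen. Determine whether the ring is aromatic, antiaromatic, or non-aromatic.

Aromatic

All ring atoms are sp² and supply a p orbital to the ring (the double-bond atoms are sp², each contributing one p electron; the doubly-bonded nitrogens are pyridine-type — their lone pairs lie in the ring plane, leaving one electron in the p orbital; the boron has an empty p orbital); the conjugation is uninterrupted.
Adding the contributions, 5 × 2 = 10 from the double-bond units + 0 from the BH atom = 10.
Since 10 = 4·2 + 2, the ring meets the 4n+2 criterion.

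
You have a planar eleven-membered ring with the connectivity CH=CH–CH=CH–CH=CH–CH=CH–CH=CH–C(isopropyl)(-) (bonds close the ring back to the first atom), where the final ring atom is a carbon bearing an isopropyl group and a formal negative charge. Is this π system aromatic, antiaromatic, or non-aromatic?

Antiaromatic

Every ring atom contributes a p orbital perpendicular to the ring (the double-bond atoms are sp², each contributing one p electron; the carbanion's lone pair occupies the p orbital), so the π system is cyclic and fully conjugated.
Tallying contributions gives 5 × 2 = 10 from the double-bond units + 2 from the C(isopropyl)(-) atom = 12.
A 4n π count (12, n = 3) in a planar conjugated ring means antiaromatic.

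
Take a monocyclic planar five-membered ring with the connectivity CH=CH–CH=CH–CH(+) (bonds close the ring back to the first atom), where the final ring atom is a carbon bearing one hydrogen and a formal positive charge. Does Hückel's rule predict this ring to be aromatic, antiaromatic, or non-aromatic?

The p orbitals form a continuous loop: the double-bond atoms are sp², each contributing one p electron; the carbocation has an empty p orbital. The ring is fully conjugated.
Adding the contributions, 2 × 2 = 4 from the double-bond units + 0 from the CH(+) atom = 4.
A 4n π count (4, n = 1) in a planar conjugated ring means antiaromatic.

Antiaromatic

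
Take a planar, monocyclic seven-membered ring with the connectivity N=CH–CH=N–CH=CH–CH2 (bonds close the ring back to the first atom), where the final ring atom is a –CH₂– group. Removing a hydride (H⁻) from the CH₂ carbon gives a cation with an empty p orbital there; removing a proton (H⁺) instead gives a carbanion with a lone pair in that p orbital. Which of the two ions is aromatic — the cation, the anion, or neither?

The cation

Both ions have a continuous loop of p orbitals — each ring atom is sp².
Cation: 3 × 2 + 0 = 6 π electrons → 4(1)+2, aromatic.
Anion: 3 × 2 + 2 = 8 π electrons → 4(2), antiaromatic.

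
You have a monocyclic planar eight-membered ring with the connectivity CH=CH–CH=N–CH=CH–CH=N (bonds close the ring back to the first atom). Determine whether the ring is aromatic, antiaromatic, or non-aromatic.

Check conjugation: every atom in a ring double bond is sp² and brings one electron to the p orbital; the doubly-bonded nitrogens are pyridine-type — their lone pairs lie in the ring plane, leaving one electron in the p orbital — every position has a p orbital, so the cyclic π system is continuous.
Counting π electrons: 4 × 2 = 8 from the 4 double-bond units.
A 4n π count (8, n = 2) in a planar conjugated ring means antiaromatic.

Antiaromatic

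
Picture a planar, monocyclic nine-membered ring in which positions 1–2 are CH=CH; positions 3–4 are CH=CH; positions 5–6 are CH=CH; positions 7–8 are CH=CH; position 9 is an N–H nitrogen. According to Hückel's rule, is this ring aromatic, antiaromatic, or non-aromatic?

Aromatic

All ring atoms are sp² and supply a p orbital to the ring (the double-bond atoms are sp², each contributing one p electron; the pyrrole-type nitrogen donates its lone pair from the p orbital); the conjugation is uninterrupted.
Tallying contributions gives 4 × 2 = 8 from the double-bond units + 2 from the NH atom = 10.
With 10 π electrons (n = 2), the Hückel 4n+2 condition holds.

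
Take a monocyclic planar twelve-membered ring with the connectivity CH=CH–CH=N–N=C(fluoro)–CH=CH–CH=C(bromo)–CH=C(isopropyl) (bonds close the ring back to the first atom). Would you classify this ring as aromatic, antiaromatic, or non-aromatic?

Antiaromatic

Every ring atom contributes a p orbital perpendicular to the ring (the double-bond atoms are sp², each contributing one p electron; the doubly-bonded nitrogens are pyridine-type — their lone pairs lie in the ring plane, leaving one electron in the p orbital), so the π system is cyclic and fully conjugated.
π-electron count: 6 × 2 = 12 from the 6 double-bond units.
A 4n π count (12, n = 3) in a planar conjugated ring means antiaromatic.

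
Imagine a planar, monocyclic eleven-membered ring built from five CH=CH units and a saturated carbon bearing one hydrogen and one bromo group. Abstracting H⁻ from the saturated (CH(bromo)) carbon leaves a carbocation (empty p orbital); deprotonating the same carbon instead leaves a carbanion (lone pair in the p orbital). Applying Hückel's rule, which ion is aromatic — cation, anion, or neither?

Both ions have a continuous loop of p orbitals — each ring atom is sp².
Cation: 5 × 2 + 0 = 10 π electrons → 4(2)+2, aromatic.
Anion: 5 × 2 + 2 = 12 π electrons → 4(3), antiaromatic.

The cation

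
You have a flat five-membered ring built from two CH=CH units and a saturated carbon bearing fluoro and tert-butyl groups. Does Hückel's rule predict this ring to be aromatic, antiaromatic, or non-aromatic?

The C(fluoro)(tert-butyl) position has four σ bonds — that saturated carbon is sp³ and has no p orbital in the ring π system — so the cyclic conjugation is interrupted.
Hückel's rule only applies to fully conjugated rings, so this one is simply non-aromatic.

Non-aromatic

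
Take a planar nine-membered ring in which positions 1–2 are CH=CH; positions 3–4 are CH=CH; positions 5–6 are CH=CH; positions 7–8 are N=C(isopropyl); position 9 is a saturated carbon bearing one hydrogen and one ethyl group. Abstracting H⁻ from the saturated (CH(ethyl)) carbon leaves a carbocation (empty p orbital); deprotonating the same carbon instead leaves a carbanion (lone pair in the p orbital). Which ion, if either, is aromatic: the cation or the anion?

The anion

Once that carbon is sp², every ring atom has a p orbital and both ions are fully conjugated.
Cation: 4 × 2 + 0 = 8 π electrons → 4(2), antiaromatic.
Anion: 4 × 2 + 2 = 10 π electrons → 4(2)+2, aromatic.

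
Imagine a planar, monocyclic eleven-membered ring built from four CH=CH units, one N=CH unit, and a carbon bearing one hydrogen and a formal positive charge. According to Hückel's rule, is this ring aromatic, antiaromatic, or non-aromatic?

Aromatic

Every ring atom contributes a p orbital perpendicular to the ring (every atom in a ring double bond is sp² and brings one electron to the p orbital; each =N– nitrogen is pyridine-type (lone pair in the sp² plane, one electron in the p orbital); the carbocation has an empty p orbital), so the π system is cyclic and fully conjugated.
Adding the contributions, 5 × 2 = 10 from the double-bond units + 0 from the CH(+) atom = 10.
10 = 4(2) + 2, which satisfies Hückel's 4n+2 rule.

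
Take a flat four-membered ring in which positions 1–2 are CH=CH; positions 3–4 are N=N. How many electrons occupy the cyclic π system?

4

Every ring atom contributes a p orbital perpendicular to the ring (every atom in a ring double bond is sp² and brings one electron to the p orbital; each =N– nitrogen is pyridine-type (lone pair in the sp² plane, one electron in the p orbital)), so the π system is cyclic and fully conjugated.
Counting π electrons: 2 × 2 = 4 from the 2 double-bond units.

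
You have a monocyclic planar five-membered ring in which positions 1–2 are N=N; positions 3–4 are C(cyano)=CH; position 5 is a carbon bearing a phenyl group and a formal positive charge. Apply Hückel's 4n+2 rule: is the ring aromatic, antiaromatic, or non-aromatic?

All ring atoms are sp² and supply a p orbital to the ring (every atom in a ring double bond is sp² and brings one electron to the p orbital; the doubly-bonded nitrogens are pyridine-type — their lone pairs lie in the ring plane, leaving one electron in the p orbital; the carbocation has an empty p orbital); the conjugation is uninterrupted.
Tallying contributions gives 2 × 2 = 4 from the double-bond units + 0 from the C(phenyl)(+) atom = 4.
4 is a 4n count (n = 1), so the planar conjugated ring is antiaromatic.

Antiaromatic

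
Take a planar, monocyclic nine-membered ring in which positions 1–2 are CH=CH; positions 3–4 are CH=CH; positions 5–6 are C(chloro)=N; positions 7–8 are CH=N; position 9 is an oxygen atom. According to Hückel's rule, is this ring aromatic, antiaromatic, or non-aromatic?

Aromatic

The p orbitals form a continuous loop: every atom in a ring double bond is sp² and brings one electron to the p orbital; each =N– nitrogen is pyridine-type (lone pair in the sp² plane, one electron in the p orbital); the oxygen donates one lone pair from its p orbital. The ring is fully conjugated.
Adding the contributions, 4 × 2 = 8 from the double-bond units + 2 from the O atom = 10.
10 = 4(2) + 2, which satisfies Hückel's 4n+2 rule.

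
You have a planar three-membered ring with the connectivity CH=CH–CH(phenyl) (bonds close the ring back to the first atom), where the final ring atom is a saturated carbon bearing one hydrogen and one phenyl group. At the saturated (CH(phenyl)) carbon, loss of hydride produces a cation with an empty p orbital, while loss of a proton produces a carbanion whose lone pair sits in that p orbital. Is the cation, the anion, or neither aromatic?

The cation

Both ions have a continuous loop of p orbitals — each ring atom is sp².
Cation: 1 × 2 + 0 = 2 π electrons → 4(0)+2, aromatic.
Anion: 1 × 2 + 2 = 4 π electrons → 4(1), antiaromatic.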